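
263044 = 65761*4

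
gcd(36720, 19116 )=108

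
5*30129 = 150645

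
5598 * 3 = 16794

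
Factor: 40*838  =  33520 = 2^4*5^1*419^1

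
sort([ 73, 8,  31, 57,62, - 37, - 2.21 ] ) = [ - 37, - 2.21,  8, 31, 57,62, 73 ]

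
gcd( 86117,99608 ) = 1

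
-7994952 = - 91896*87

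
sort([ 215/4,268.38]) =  [ 215/4, 268.38 ] 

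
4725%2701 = 2024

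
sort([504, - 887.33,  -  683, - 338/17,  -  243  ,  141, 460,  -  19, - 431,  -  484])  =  [ -887.33, - 683,  -  484,-431 , - 243 , - 338/17,- 19,141,460, 504]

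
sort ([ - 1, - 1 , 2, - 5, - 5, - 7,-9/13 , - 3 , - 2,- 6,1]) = [ - 7, - 6,  -  5, - 5, - 3, - 2,-1, - 1, - 9/13,1, 2]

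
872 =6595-5723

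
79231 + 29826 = 109057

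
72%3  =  0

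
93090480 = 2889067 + 90201413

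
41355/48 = 861 + 9/16=861.56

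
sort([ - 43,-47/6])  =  [ - 43, -47/6] 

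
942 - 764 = 178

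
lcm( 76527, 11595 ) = 382635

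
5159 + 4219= 9378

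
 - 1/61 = -1/61 =- 0.02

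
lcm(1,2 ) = 2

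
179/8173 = 179/8173 = 0.02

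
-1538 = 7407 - 8945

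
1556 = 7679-6123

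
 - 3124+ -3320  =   - 6444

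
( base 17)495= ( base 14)69c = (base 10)1314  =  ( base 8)2442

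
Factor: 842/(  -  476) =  - 421/238  =  -2^( - 1) * 7^ (  -  1)*17^ ( -1)*421^1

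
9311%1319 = 78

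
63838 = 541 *118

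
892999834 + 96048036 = 989047870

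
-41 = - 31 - 10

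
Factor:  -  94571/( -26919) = 3^(-3 )*17^1*997^( - 1) * 5563^1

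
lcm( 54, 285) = 5130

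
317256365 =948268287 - 631011922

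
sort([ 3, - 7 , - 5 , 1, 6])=[ - 7 , - 5,1,3,6]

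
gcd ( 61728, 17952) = 96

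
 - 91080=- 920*99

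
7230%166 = 92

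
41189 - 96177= - 54988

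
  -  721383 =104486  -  825869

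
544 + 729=1273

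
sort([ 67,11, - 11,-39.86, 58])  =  [ - 39.86, - 11, 11, 58, 67]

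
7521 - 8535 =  - 1014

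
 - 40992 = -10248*4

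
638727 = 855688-216961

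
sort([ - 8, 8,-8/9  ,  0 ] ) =[ - 8,- 8/9,0,  8]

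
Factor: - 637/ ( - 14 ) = 2^( - 1 )*7^1*13^1=91/2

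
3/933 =1/311= 0.00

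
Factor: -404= - 2^2*101^1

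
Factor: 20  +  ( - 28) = - 8 = - 2^3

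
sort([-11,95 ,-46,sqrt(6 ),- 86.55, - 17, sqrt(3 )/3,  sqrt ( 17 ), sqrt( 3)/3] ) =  [- 86.55, - 46, - 17,-11,sqrt(3 )/3,sqrt( 3)/3,sqrt(6),sqrt(17 ) , 95 ]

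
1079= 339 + 740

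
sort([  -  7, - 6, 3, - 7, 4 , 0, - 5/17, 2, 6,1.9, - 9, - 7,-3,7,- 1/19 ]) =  [- 9, -7, - 7, - 7,-6 , - 3,-5/17, - 1/19, 0, 1.9,  2,3, 4, 6,  7] 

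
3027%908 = 303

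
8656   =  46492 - 37836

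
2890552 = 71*40712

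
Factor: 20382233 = 20382233^1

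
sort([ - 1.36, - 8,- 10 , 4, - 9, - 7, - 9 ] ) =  [-10,-9, - 9, - 8, - 7, - 1.36 , 4]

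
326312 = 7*46616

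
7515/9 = 835 = 835.00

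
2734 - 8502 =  - 5768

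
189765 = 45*4217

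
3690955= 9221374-5530419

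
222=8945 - 8723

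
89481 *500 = 44740500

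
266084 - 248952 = 17132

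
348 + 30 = 378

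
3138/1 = 3138 = 3138.00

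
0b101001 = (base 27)1e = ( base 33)18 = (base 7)56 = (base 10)41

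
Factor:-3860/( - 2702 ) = 2^1*5^1  *7^( - 1 ) = 10/7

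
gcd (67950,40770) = 13590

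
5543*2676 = 14833068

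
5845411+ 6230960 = 12076371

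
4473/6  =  1491/2 = 745.50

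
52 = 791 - 739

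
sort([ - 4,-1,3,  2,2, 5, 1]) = [ - 4, - 1, 1,2, 2,  3,5]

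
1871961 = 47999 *39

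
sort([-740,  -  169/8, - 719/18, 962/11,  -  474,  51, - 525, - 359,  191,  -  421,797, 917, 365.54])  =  [ - 740,  -  525, - 474, - 421, - 359,-719/18, - 169/8,51, 962/11, 191,  365.54,797,  917 ]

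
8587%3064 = 2459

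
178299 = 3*59433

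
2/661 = 2/661 = 0.00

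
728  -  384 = 344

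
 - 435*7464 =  - 3246840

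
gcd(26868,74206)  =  2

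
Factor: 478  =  2^1*239^1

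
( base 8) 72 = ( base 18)34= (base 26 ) 26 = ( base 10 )58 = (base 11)53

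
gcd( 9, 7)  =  1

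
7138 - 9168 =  - 2030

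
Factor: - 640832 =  - 2^6*17^1*19^1*31^1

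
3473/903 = 3 + 764/903 = 3.85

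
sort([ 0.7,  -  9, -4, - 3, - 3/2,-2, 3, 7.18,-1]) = [ - 9 , - 4, - 3, - 2, - 3/2, - 1, 0.7, 3, 7.18 ]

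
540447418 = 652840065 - 112392647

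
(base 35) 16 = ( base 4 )221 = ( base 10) 41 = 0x29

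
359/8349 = 359/8349=0.04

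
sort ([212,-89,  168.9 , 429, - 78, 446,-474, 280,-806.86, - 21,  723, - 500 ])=[ - 806.86, - 500 , - 474,  -  89 , - 78, - 21, 168.9 , 212 , 280,429,446,723 ] 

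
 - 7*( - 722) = 5054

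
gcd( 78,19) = 1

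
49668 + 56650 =106318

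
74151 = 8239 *9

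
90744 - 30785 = 59959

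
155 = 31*5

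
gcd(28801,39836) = 1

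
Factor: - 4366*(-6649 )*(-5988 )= - 173828849592 = - 2^3 * 3^1*37^1*  59^1 *61^1 * 109^1*499^1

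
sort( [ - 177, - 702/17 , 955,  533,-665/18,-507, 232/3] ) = [ - 507, - 177,-702/17,  -  665/18,232/3,533,955 ]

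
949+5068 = 6017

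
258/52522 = 129/26261 =0.00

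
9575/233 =9575/233 = 41.09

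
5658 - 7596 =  - 1938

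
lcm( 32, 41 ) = 1312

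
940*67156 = 63126640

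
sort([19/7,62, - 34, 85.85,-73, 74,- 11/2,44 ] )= [ - 73, -34, - 11/2,19/7 , 44, 62, 74,85.85 ] 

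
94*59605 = 5602870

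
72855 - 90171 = - 17316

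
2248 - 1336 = 912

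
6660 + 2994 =9654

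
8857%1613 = 792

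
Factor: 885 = 3^1*5^1*59^1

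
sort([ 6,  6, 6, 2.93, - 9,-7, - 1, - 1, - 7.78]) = [ - 9,  -  7.78, -7, - 1, - 1, 2.93, 6,6,6] 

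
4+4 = 8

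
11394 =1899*6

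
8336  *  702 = 5851872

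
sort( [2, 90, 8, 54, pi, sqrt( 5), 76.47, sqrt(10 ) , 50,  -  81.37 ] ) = [ - 81.37,2, sqrt( 5 ), pi, sqrt( 10), 8, 50, 54,  76.47,90 ] 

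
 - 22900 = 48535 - 71435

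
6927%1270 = 577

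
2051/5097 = 2051/5097 = 0.40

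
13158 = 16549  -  3391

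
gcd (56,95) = 1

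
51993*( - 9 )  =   - 467937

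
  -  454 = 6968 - 7422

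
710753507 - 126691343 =584062164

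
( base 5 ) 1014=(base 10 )134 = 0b10000110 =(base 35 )3T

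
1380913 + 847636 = 2228549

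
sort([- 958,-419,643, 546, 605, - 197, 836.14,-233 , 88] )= [ - 958,-419,-233, - 197,  88, 546,605, 643, 836.14] 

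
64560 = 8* 8070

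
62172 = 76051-13879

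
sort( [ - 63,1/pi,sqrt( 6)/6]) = [  -  63,1/pi,sqrt(6)/6]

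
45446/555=45446/555 = 81.88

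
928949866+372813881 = 1301763747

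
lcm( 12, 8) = 24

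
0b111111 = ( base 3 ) 2100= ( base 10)63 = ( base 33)1u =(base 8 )77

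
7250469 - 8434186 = -1183717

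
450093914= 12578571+437515343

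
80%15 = 5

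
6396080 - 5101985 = 1294095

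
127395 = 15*8493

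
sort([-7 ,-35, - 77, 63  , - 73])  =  [-77 , -73, - 35,-7,63]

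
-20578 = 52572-73150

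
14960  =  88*170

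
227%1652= 227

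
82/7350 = 41/3675= 0.01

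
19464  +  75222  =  94686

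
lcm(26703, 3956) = 106812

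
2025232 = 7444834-5419602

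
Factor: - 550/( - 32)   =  275/16 = 2^( - 4)*5^2*11^1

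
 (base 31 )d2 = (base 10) 405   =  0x195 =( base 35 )bk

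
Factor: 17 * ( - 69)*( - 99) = 3^3*11^1*17^1*23^1 =116127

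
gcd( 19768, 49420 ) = 9884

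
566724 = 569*996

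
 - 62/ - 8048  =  31/4024 = 0.01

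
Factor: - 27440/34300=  - 2^2*5^( - 1 ) = -  4/5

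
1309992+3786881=5096873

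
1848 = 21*88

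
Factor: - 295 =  -5^1*59^1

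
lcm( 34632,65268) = 1696968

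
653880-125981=527899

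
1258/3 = 419 + 1/3  =  419.33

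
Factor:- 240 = -2^4*3^1*5^1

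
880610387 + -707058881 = 173551506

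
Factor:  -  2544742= - 2^1*53^1*24007^1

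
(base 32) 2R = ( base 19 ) 4f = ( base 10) 91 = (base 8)133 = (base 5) 331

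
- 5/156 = -1  +  151/156  =  - 0.03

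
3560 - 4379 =-819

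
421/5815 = 421/5815   =  0.07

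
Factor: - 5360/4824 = -2^1 *3^( - 2 )* 5^1 = -  10/9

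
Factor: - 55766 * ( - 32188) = 2^3*13^1*619^1*27883^1 = 1794996008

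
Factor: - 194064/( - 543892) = 2^2*3^1*13^1*227^ (  -  1)*311^1*599^(  -  1) = 48516/135973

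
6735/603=11+ 34/201=11.17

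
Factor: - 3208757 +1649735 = -1559022  =  - 2^1*3^1*259837^1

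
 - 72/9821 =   -  1 + 9749/9821 = - 0.01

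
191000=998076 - 807076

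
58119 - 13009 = 45110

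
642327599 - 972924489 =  - 330596890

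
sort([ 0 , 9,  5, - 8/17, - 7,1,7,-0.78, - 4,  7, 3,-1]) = [ - 7,- 4,- 1, - 0.78, - 8/17, 0,1, 3, 5, 7, 7,9 ]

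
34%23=11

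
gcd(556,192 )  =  4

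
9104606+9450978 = 18555584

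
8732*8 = 69856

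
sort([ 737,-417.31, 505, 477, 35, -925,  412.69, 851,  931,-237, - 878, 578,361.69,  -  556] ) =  [-925,-878,-556,  -  417.31, - 237,35 , 361.69,412.69 , 477, 505,  578, 737 , 851, 931] 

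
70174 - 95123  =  -24949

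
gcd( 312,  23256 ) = 24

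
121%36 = 13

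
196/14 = 14 = 14.00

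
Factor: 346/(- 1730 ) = -5^ ( - 1 ) = - 1/5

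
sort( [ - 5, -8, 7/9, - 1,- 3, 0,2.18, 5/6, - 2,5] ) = [-8, - 5,-3 , - 2, - 1 , 0,  7/9, 5/6,2.18,5 ]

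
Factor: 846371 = 139^1*6089^1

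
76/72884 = 1/959 = 0.00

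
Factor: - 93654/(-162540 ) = 121/210 = 2^( - 1 )*3^( -1 )* 5^( - 1)*7^( - 1 )*11^2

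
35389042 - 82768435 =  - 47379393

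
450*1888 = 849600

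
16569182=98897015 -82327833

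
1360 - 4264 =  - 2904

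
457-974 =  - 517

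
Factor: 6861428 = 2^2*7^1*37^2*179^1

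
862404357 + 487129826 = 1349534183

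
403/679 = 403/679   =  0.59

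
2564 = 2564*1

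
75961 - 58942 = 17019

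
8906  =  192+8714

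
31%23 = 8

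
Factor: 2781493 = 11^1*13^1*53^1 * 367^1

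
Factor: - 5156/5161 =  - 2^2*13^( - 1)* 397^(-1)*1289^1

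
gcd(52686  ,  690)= 6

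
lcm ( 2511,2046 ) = 55242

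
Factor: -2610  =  -2^1*3^2*5^1*29^1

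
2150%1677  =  473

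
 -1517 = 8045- 9562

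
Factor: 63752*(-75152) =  - 2^7 * 7^1*11^1*13^1*61^1*613^1=- 4791090304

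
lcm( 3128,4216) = 96968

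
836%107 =87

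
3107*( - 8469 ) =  - 26313183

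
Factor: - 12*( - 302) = 3624 = 2^3 * 3^1 *151^1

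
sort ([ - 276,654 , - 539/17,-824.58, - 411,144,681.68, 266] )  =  [ - 824.58, - 411, - 276, - 539/17,  144, 266, 654, 681.68 ]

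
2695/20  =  134 + 3/4=134.75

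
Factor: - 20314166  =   - 2^1*563^1*18041^1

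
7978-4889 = 3089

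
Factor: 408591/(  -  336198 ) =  - 333/274 = - 2^( - 1)*3^2*37^1*137^(-1)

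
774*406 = 314244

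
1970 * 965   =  1901050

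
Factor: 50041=163^1*307^1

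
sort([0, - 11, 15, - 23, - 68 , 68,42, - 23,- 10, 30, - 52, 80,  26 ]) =[  -  68 , - 52, - 23, - 23, - 11, - 10,0, 15, 26 , 30 , 42,  68,80 ] 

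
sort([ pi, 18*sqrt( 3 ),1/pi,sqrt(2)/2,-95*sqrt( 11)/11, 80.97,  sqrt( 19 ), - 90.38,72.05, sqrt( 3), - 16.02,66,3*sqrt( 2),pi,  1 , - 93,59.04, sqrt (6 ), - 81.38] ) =[ - 93, - 90.38, - 81.38, - 95*sqrt(11 ) /11, - 16.02,1/pi,sqrt( 2)/2,1  ,  sqrt ( 3), sqrt(6),pi,pi, 3*sqrt( 2), sqrt( 19 ), 18*sqrt( 3 ), 59.04,66, 72.05 , 80.97]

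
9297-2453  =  6844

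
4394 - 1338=3056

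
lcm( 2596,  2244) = 132396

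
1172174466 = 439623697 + 732550769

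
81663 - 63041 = 18622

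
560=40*14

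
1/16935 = 1/16935 = 0.00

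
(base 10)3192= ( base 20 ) 7JC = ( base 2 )110001111000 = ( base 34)2PU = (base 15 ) E2C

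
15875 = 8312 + 7563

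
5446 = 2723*2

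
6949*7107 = 49386543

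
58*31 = 1798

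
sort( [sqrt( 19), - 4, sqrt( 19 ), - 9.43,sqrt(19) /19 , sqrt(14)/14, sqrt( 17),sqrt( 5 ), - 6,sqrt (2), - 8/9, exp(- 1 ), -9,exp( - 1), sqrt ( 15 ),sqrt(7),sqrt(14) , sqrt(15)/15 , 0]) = [ - 9.43, - 9, - 6,-4,- 8/9,  0 , sqrt(19) /19, sqrt(15)/15,sqrt (14 )/14, exp( - 1) , exp ( - 1 ),sqrt( 2), sqrt(5),sqrt(7), sqrt(14),sqrt(15),sqrt(17), sqrt( 19 ),  sqrt(19 )]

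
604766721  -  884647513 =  - 279880792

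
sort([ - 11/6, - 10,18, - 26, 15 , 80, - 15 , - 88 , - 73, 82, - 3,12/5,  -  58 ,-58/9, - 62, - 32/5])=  [ - 88,-73 , - 62, - 58,- 26,-15, - 10, - 58/9, - 32/5, - 3, -11/6,12/5,15, 18 , 80, 82 ] 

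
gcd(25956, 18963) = 63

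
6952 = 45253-38301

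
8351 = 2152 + 6199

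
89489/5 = 89489/5= 17897.80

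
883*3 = 2649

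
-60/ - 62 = 30/31 = 0.97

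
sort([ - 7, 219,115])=[ - 7, 115,219] 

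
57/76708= 57/76708 =0.00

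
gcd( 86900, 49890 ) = 10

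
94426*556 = 52500856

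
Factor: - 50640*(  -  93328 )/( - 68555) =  - 945225984/13711= - 2^8*3^1*19^1 * 211^1*307^1*13711^ (- 1 )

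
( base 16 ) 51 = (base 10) 81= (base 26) 33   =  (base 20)41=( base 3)10000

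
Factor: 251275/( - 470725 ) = - 529/991 = -23^2 * 991^(  -  1 ) 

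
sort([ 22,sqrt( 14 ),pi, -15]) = [-15, pi,sqrt( 14 ) , 22 ] 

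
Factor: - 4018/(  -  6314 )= 7/11 = 7^1*11^( - 1 ) 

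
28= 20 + 8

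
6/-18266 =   -  1 + 9130/9133 = - 0.00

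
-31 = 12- 43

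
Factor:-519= -3^1*173^1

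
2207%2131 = 76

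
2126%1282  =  844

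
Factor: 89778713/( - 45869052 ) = - 2^( - 2 ) * 3^( - 1)*127^1 * 706919^1*3822421^( - 1) 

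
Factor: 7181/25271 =37^(-1)*43^1*167^1*683^(  -  1 )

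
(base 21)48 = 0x5c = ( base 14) 68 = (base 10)92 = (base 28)38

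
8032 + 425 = 8457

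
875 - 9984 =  - 9109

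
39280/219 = 39280/219 = 179.36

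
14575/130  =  112 + 3/26 = 112.12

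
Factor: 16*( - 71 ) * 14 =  -2^5 *7^1*71^1 = - 15904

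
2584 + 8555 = 11139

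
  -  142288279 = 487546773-629835052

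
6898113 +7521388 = 14419501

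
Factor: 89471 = 17^1*19^1*277^1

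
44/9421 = 44/9421  =  0.00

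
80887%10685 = 6092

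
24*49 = 1176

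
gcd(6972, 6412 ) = 28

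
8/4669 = 8/4669= 0.00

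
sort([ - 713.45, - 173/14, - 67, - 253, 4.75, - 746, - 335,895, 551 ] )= [ - 746, - 713.45,  -  335, - 253, - 67,  -  173/14, 4.75,  551, 895 ] 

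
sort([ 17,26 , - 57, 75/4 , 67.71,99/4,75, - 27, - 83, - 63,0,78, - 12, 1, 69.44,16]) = [ - 83,-63, - 57, - 27, - 12, 0,1, 16, 17,75/4,99/4,  26,67.71 , 69.44,75,  78]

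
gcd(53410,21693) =7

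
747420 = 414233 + 333187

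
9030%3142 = 2746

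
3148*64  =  201472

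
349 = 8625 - 8276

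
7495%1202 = 283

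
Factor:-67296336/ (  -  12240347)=2^4 * 3^1*7^ ( - 2)*17^1*23^( - 1)* 10861^( - 1 )*82471^1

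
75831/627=25277/209 = 120.94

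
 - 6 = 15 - 21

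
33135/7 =4733 + 4/7 = 4733.57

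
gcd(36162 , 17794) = 574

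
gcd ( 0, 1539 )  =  1539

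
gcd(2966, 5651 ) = 1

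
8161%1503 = 646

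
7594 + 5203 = 12797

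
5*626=3130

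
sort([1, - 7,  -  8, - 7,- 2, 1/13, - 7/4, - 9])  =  [ - 9, - 8, - 7,  -  7, - 2,-7/4,1/13, 1 ]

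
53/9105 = 53/9105 =0.01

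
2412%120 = 12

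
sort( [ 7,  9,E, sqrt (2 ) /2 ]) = [ sqrt( 2)/2,E,7, 9]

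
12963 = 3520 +9443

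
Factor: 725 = 5^2*29^1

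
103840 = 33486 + 70354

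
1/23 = 1/23=0.04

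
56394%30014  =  26380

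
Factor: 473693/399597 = 3^( - 1)*12109^( - 1 )*43063^1 = 43063/36327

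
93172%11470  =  1412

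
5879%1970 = 1939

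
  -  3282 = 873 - 4155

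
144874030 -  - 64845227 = 209719257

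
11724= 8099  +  3625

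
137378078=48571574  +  88806504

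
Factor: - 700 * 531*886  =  -329326200 = -2^3*3^2*5^2*7^1*59^1*443^1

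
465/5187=155/1729 =0.09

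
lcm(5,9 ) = 45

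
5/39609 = 5/39609 = 0.00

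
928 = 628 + 300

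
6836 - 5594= 1242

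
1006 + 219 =1225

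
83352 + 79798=163150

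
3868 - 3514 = 354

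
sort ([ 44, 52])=[44, 52]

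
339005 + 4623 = 343628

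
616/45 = 616/45  =  13.69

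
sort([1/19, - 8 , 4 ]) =[ - 8 , 1/19,  4 ]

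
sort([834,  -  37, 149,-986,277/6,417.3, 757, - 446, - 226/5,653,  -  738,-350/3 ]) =[ - 986, - 738, - 446, - 350/3, - 226/5, - 37,277/6,149,417.3, 653,757,834]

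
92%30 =2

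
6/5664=1/944 = 0.00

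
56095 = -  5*(  -  11219 ) 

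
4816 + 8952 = 13768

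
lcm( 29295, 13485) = 849555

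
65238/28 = 2329+13/14 =2329.93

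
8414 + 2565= 10979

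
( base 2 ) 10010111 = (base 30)51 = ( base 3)12121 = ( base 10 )151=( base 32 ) 4n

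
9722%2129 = 1206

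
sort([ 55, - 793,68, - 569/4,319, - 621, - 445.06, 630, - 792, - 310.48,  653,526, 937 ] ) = [- 793,  -  792, - 621, - 445.06,  -  310.48, - 569/4, 55,68,319, 526, 630,653, 937 ]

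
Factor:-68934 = -2^1*3^1*11489^1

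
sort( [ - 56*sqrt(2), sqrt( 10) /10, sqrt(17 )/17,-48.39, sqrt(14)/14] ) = [ - 56*sqrt(2), - 48.39, sqrt(17)/17, sqrt(14) /14, sqrt( 10)/10 ] 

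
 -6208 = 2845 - 9053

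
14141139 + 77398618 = 91539757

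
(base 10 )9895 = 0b10011010100111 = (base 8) 23247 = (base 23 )IG5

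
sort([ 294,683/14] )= [683/14 , 294]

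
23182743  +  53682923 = 76865666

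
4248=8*531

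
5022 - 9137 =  - 4115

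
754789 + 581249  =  1336038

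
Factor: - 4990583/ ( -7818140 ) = 2^(-2 )*5^(  -  1) * 11^(-1)*13^1*35537^( - 1 )*383891^1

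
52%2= 0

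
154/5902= 77/2951 = 0.03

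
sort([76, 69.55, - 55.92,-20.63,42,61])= [ - 55.92 , - 20.63,  42,61,69.55,76 ] 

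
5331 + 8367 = 13698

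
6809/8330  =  6809/8330= 0.82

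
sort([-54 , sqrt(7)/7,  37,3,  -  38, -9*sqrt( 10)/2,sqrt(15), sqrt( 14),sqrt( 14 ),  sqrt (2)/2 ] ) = [ -54,-38, - 9* sqrt(10 ) /2, sqrt( 7)/7, sqrt( 2) /2,3, sqrt(14),sqrt(14 ),sqrt(15 ), 37 ]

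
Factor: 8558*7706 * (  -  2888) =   -  2^5*11^1*19^2*389^1*3853^1 = -  190457673824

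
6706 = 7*958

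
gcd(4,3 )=1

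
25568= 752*34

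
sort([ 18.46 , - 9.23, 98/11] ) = [ - 9.23, 98/11, 18.46 ] 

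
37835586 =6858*5517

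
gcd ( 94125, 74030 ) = 5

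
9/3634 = 9/3634 = 0.00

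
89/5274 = 89/5274 = 0.02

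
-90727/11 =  - 8248 + 1/11 = - 8247.91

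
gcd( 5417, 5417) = 5417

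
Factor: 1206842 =2^1*7^1*13^1*19^1*349^1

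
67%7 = 4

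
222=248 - 26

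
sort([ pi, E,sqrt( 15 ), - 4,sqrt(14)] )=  [ - 4, E, pi,sqrt( 14 ), sqrt ( 15) ]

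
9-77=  - 68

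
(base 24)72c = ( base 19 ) B67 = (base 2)111111111100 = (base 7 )14634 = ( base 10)4092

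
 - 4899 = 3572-8471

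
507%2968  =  507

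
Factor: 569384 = 2^3 * 103^1*691^1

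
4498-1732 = 2766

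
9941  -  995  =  8946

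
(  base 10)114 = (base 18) 66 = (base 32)3I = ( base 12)96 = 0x72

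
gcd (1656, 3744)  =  72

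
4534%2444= 2090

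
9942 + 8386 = 18328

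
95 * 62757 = 5961915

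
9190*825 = 7581750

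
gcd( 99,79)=1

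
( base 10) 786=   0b1100010010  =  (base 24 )18i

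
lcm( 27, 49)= 1323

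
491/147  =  491/147= 3.34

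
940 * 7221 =6787740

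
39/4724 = 39/4724 = 0.01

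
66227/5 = 66227/5 = 13245.40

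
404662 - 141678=262984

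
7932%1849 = 536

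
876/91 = 876/91  =  9.63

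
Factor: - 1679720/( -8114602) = 839860/4057301 = 2^2* 5^1 * 7^2*  263^(-1 ) * 857^1*15427^( -1)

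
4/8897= 4/8897 = 0.00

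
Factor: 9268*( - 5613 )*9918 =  - 2^3*3^3 * 7^1*19^1*29^1*331^1 * 1871^1 = - 515947094712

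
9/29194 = 9/29194 = 0.00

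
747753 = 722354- - 25399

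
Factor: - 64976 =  -2^4*31^1  *131^1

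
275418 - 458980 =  - 183562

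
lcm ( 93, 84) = 2604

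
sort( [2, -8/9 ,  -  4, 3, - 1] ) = [- 4,  -  1,-8/9 , 2 , 3]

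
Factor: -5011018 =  - 2^1 *367^1*6827^1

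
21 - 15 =6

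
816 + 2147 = 2963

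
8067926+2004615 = 10072541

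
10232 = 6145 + 4087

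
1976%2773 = 1976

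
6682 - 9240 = -2558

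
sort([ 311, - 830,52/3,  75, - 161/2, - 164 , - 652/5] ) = [ - 830, - 164, - 652/5, - 161/2,52/3,  75 , 311]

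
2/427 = 2/427 = 0.00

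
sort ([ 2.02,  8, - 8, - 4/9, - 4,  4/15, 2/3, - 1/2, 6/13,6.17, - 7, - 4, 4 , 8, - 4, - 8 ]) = [ - 8,-8, - 7, - 4, - 4,  -  4, - 1/2, - 4/9,  4/15, 6/13, 2/3,2.02,4, 6.17,8, 8 ] 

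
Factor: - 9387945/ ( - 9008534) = 2^(  -  1) * 3^2*5^1*7^1*29803^1*4504267^( - 1)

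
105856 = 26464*4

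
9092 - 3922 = 5170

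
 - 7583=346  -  7929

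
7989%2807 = 2375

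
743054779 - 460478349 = 282576430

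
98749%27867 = 15148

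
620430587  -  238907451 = 381523136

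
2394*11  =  26334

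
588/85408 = 147/21352 = 0.01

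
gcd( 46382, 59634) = 6626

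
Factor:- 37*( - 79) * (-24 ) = -70152 = -  2^3*3^1*37^1*79^1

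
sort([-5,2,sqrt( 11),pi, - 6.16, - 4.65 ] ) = [ - 6.16,-5, - 4.65, 2 , pi, sqrt(11) ] 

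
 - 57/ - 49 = 1 + 8/49 = 1.16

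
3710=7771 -4061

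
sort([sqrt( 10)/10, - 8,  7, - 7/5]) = [ - 8 , - 7/5  ,  sqrt(10 )/10,7 ] 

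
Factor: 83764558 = 2^1*41^1*571^1*1789^1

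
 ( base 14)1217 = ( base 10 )3157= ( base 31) 38Q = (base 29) 3LP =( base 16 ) C55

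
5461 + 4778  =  10239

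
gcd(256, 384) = 128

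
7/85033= 7/85033 = 0.00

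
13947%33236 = 13947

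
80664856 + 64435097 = 145099953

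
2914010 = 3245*898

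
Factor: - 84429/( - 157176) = 159/296 = 2^( - 3)*3^1*37^( - 1) * 53^1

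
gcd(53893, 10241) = 7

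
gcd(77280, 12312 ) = 24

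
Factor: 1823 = 1823^1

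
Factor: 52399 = 61^1  *  859^1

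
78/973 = 78/973  =  0.08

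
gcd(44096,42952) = 104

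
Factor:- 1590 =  - 2^1*3^1*5^1*53^1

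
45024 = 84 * 536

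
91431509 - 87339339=4092170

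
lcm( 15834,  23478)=680862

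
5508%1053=243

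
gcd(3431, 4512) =47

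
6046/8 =3023/4 = 755.75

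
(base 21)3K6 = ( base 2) 11011010101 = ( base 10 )1749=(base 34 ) 1hf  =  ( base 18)573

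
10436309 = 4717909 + 5718400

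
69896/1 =69896 = 69896.00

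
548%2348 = 548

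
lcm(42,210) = 210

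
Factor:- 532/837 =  - 2^2*3^( - 3 )*7^1*19^1*31^( - 1)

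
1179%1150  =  29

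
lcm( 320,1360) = 5440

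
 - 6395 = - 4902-1493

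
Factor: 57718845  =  3^3*5^1*23^1 * 29^1*641^1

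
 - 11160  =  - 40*279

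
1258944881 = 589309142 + 669635739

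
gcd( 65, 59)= 1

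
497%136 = 89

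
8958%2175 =258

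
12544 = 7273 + 5271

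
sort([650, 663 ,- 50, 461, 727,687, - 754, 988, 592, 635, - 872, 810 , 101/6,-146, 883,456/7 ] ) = [ -872, - 754, - 146, - 50, 101/6,456/7, 461, 592,  635, 650, 663, 687 , 727, 810,883, 988] 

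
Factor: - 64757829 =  - 3^1*21585943^1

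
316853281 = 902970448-586117167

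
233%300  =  233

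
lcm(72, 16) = 144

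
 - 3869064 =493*( - 7848 )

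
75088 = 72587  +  2501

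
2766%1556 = 1210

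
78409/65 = 1206 + 19/65 = 1206.29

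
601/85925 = 601/85925 = 0.01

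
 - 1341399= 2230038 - 3571437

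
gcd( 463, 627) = 1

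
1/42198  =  1/42198 = 0.00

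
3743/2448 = 1+1295/2448 = 1.53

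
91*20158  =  1834378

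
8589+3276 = 11865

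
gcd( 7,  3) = 1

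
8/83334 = 4/41667 = 0.00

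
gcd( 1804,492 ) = 164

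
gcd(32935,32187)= 1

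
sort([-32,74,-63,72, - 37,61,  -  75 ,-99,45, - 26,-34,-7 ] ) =[ - 99, - 75, - 63, -37, - 34, -32,-26, - 7, 45, 61, 72,74 ]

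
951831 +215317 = 1167148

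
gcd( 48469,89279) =1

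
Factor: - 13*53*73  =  - 50297  =  - 13^1*53^1  *73^1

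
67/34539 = 67/34539 = 0.00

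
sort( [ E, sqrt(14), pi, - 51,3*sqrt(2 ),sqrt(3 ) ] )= [ -51,sqrt( 3 ),  E,  pi, sqrt( 14 ),3*sqrt( 2 )]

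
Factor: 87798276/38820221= 2^2*3^3*11^ (-1)*53^( - 1) *61^1*13327^1*66587^(- 1)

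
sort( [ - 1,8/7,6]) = [ - 1, 8/7,6 ]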